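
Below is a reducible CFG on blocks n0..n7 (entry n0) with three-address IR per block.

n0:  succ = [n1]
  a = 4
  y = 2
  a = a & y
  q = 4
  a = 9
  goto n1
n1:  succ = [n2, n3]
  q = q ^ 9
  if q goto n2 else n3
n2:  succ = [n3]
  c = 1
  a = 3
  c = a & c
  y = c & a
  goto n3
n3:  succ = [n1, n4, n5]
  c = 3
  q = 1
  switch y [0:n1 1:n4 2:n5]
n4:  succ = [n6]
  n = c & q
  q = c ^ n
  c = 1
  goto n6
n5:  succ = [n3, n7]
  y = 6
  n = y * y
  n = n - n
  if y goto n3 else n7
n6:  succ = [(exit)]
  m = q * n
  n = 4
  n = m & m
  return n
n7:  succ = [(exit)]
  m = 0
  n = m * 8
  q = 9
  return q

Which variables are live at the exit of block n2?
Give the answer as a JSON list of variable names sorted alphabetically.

Block summaries:
  n0: def={a,q,y} ue=∅
  n1: def={q} ue={q}
  n2: def={a,c,y} ue=∅
  n3: def={c,q} ue={y}
  n4: def={c,n,q} ue={c,q}
  n5: def={n,y} ue=∅
  n6: def={m,n} ue={n,q}
  n7: def={m,n,q} ue=∅

Liveness:
  live n0: ∅→{q,y}
  live n1: {q,y}→{y}
  live n2: ∅→{y}
  live n3: {y}→{c,q,y}
  live n4: {c,q}→{n,q}
  live n5: ∅→{y}
  live n6: {n,q}→∅
  live n7: ∅→∅

live-out(n2) = ["y"]

Answer: ["y"]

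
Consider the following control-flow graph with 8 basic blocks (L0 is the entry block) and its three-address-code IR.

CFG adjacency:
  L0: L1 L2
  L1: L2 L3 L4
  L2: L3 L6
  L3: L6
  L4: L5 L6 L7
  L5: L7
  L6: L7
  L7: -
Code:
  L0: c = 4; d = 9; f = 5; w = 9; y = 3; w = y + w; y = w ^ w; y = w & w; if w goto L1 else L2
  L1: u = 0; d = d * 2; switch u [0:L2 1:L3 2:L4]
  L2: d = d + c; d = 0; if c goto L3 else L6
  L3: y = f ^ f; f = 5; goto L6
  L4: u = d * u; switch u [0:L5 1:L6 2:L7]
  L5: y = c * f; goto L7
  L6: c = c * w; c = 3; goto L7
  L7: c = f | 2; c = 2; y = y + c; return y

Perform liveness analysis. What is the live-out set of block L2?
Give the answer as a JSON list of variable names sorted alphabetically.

Answer: ["c", "f", "w", "y"]

Derivation:
def/use:
  L0 def {c,d,f,w,y} use ∅
  L1 def {d,u} use {d}
  L2 def {d} use {c,d}
  L3 def {f,y} use {f}
  L4 def {u} use {d,u}
  L5 def {y} use {c,f}
  L6 def {c} use {c,w}
  L7 def {c,y} use {f,y}

Liveness:
  L0 li=∅ lo={c,d,f,w,y}
  L1 li={c,d,f,w,y} lo={c,d,f,u,w,y}
  L2 li={c,d,f,w,y} lo={c,f,w,y}
  L3 li={c,f,w} lo={c,f,w,y}
  L4 li={c,d,f,u,w,y} lo={c,f,w,y}
  L5 li={c,f} lo={f,y}
  L6 li={c,f,w,y} lo={f,y}
  L7 li={f,y} lo=∅

live-out(L2) = ["c", "f", "w", "y"]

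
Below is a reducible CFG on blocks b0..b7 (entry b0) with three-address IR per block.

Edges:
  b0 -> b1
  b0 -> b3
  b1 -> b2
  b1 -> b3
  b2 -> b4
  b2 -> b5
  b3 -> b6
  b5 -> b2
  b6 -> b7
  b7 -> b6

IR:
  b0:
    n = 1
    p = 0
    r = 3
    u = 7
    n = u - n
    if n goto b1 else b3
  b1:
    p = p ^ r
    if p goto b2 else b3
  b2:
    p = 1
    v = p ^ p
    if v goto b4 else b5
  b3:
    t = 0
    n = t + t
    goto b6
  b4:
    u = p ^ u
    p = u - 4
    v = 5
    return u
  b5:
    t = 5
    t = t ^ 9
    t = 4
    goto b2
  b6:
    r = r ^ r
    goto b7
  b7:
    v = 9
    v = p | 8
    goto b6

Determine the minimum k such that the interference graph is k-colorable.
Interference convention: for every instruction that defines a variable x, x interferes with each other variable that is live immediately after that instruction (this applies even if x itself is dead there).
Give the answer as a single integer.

Answer: 4

Derivation:
Per-block:
  b0: {n,p,r,u} / ∅
  b1: {p} / {p,r}
  b2: {p,v} / ∅
  b3: {n,t} / ∅
  b4: {p,u,v} / {p,u}
  b5: {t} / ∅
  b6: {r} / {r}
  b7: {v} / {p}

Live sets:
  b0 li=∅ lo={p,r,u}
  b1 li={p,r,u} lo={p,r,u}
  b2 li={u} lo={p,u}
  b3 li={p,r} lo={p,r}
  b4 li={p,u} lo=∅
  b5 li={u} lo={u}
  b6 li={p,r} lo={p,r}
  b7 li={p,r} lo={p,r}

Conflict graph:
  n↔{p,r,u}
  p↔{n,r,t,u,v}
  r↔{n,p,t,u,v}
  t↔{p,r,u}
  u↔{n,p,r,t,v}
  v↔{p,r,u}

Chromatic number:
  {n,p,r,u} pairwise interfere (4-clique) ⇒ χ ≥ 4
  4-colouring: c0={p}  c1={r}  c2={u}  c3={n,t,v}
  χ = 4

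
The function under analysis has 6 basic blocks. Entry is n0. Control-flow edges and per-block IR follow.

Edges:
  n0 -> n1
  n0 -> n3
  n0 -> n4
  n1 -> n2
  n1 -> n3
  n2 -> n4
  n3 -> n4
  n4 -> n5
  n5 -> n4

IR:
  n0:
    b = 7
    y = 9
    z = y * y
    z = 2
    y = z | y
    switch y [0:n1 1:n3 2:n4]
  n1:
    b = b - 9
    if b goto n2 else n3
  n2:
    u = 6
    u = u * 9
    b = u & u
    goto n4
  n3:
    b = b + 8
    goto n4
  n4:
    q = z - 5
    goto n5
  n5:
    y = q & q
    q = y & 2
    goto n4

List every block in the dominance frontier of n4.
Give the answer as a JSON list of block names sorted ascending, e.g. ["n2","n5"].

Answer: ["n4"]

Analysis:
idom tree: n1←n0 n2←n1 n3←n0 n4←n0 n5←n4
Join-block Dom:
  n3: preds {n0,n1}: {n0} ∩ {n0,n1} = {n0}; idom=n0
  n4: preds {n0,n2,n3,n5}: {n0} ∩ {n0,n1,n2} ∩ {n0,n3} ∩ {n0,n4,n5} = {n0}; idom=n0

DF derivation:
  join n3 pred n0: · stop@n0
  join n3 pred n1: n1 stop@n0
  join n4 pred n0: · stop@n0
  join n4 pred n2: n2→n1 stop@n0
  join n4 pred n3: n3 stop@n0
  join n4 pred n5: n5→n4 stop@n0
  DF(n0)=∅
  DF(n1)={n3,n4}
  DF(n2)={n4}
  DF(n3)={n4}
  DF(n4)={n4}
  DF(n5)={n4}

DF(n4) = ["n4"]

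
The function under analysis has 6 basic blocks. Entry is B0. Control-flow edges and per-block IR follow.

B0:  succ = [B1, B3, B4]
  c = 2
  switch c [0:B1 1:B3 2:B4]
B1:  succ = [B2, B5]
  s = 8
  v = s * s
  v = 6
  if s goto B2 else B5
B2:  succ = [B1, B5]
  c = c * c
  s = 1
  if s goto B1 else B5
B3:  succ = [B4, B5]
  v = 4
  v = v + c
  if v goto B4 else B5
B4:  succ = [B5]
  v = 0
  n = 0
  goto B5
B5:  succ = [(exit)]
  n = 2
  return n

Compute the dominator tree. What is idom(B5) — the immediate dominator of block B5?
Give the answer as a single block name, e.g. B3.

Answer: B0

Derivation:
idom tree: B1←B0 B2←B1 B3←B0 B4←B0 B5←B0
Dom at joins:
  B1: preds {B0,B2}: {B0} ∩ {B0,B1,B2} = {B0}; idom=B0
  B4: preds {B0,B3}: {B0} ∩ {B0,B3} = {B0}; idom=B0
  B5: preds {B1,B2,B3,B4}: {B0,B1} ∩ {B0,B1,B2} ∩ {B0,B3} ∩ {B0,B4} = {B0}; idom=B0

idom(B5) = B0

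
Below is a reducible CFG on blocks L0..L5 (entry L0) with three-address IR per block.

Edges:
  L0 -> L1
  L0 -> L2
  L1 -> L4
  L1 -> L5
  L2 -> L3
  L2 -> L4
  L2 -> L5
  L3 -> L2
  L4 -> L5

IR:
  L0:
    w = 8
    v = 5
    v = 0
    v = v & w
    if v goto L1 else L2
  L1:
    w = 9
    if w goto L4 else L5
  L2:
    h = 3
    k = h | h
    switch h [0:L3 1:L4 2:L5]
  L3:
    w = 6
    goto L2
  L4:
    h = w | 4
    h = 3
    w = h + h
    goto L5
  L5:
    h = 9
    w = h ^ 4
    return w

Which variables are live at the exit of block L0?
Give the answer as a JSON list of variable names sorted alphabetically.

Block summaries:
  L0 def {v,w} use ∅
  L1 def {w} use ∅
  L2 def {h,k} use ∅
  L3 def {w} use ∅
  L4 def {h,w} use {w}
  L5 def {h,w} use ∅

Backward fixpoint:
  L0 li=∅ lo={w}
  L1 li=∅ lo={w}
  L2 li={w} lo={w}
  L3 li=∅ lo={w}
  L4 li={w} lo=∅
  L5 li=∅ lo=∅

live-out(L0) = ["w"]

Answer: ["w"]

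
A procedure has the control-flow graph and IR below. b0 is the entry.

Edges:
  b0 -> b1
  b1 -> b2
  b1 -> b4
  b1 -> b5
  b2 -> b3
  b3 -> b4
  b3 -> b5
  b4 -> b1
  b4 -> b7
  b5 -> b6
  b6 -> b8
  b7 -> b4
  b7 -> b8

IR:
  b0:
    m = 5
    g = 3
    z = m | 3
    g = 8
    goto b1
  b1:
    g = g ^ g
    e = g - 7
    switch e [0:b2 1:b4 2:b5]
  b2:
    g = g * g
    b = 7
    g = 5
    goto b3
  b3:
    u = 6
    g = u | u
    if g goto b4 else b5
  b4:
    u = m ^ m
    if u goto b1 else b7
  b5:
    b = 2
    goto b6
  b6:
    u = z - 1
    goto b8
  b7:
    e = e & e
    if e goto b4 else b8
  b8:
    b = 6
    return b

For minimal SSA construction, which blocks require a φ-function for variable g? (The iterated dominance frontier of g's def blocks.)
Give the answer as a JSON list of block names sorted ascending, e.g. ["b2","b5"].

Answer: ["b1", "b4", "b5", "b8"]

Working:
idom tree: b1←b0 b2←b1 b3←b2 b4←b1 b5←b1 b6←b5 b7←b4 b8←b1
Join-block Dom:
  b1: preds {b0,b4}: {b0} ∩ {b0,b1,b4} = {b0}; idom=b0
  b4: preds {b1,b3,b7}: {b0,b1} ∩ {b0,b1,b2,b3} ∩ {b0,b1,b4,b7} = {b0,b1}; idom=b1
  b5: preds {b1,b3}: {b0,b1} ∩ {b0,b1,b2,b3} = {b0,b1}; idom=b1
  b8: preds {b6,b7}: {b0,b1,b5,b6} ∩ {b0,b1,b4,b7} = {b0,b1}; idom=b1

Frontier:
  join b1 pred b0: · stop@b0
  join b1 pred b4: b4→b1 stop@b0
  join b4 pred b1: · stop@b1
  join b4 pred b3: b3→b2 stop@b1
  join b4 pred b7: b7→b4 stop@b1
  join b5 pred b1: · stop@b1
  join b5 pred b3: b3→b2 stop@b1
  join b8 pred b6: b6→b5 stop@b1
  join b8 pred b7: b7→b4 stop@b1
  DF(b0)=∅
  DF(b1)={b1}
  DF(b2)={b4,b5}
  DF(b3)={b4,b5}
  DF(b4)={b1,b4,b8}
  DF(b5)={b8}
  DF(b6)={b8}
  DF(b7)={b4,b8}
  DF(b8)=∅

φ for g: defs {b0,b1,b2,b3}
  DF⁺ = {b1,b4,b5,b8}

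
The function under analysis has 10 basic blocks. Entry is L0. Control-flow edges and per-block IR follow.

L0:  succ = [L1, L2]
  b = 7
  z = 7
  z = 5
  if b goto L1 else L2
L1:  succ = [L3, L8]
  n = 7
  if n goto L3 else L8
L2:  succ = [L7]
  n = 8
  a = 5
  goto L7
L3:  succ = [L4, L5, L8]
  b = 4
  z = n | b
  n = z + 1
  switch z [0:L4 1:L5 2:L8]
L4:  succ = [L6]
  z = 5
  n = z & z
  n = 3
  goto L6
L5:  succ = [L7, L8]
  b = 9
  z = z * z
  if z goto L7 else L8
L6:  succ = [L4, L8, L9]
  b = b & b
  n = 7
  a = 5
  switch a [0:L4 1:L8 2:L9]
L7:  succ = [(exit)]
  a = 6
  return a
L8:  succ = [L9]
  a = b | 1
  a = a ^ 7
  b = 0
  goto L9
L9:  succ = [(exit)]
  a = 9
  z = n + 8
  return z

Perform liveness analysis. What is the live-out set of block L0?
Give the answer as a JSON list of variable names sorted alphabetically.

Answer: ["b"]

Analysis:
def/use:
  L0: def={b,z} ue=∅
  L1: def={n} ue=∅
  L2: def={a,n} ue=∅
  L3: def={b,n,z} ue={n}
  L4: def={n,z} ue=∅
  L5: def={b,z} ue={z}
  L6: def={a,b,n} ue={b}
  L7: def={a} ue=∅
  L8: def={a,b} ue={b}
  L9: def={a,z} ue={n}

Live sets:
  live L0: ∅→{b}
  live L1: {b}→{b,n}
  live L2: ∅→∅
  live L3: {n}→{b,n,z}
  live L4: {b}→{b}
  live L5: {n,z}→{b,n}
  live L6: {b}→{b,n}
  live L7: ∅→∅
  live L8: {b,n}→{n}
  live L9: {n}→∅

live-out(L0) = ["b"]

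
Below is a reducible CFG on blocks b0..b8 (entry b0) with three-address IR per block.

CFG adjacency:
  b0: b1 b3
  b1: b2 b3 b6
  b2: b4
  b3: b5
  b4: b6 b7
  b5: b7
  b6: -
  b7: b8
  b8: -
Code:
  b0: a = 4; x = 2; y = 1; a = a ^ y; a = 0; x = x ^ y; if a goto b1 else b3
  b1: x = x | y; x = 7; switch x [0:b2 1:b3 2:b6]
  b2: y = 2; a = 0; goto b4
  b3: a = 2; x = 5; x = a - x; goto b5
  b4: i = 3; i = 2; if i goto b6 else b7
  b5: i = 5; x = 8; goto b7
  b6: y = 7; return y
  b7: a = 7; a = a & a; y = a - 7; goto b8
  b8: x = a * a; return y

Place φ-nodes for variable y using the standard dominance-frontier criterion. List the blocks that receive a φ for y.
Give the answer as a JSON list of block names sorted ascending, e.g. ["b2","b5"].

Answer: ["b6", "b7"]

Working:
idom tree: b1←b0 b2←b1 b3←b0 b4←b2 b5←b3 b6←b1 b7←b0 b8←b7
Join-block Dom:
  b3: preds {b0,b1}: {b0} ∩ {b0,b1} = {b0}; idom=b0
  b6: preds {b1,b4}: {b0,b1} ∩ {b0,b1,b2,b4} = {b0,b1}; idom=b1
  b7: preds {b4,b5}: {b0,b1,b2,b4} ∩ {b0,b3,b5} = {b0}; idom=b0

Frontier:
  b3←b0: walk · to b0
  b3←b1: walk b1 to b0
  b6←b1: walk · to b1
  b6←b4: walk b4→b2 to b1
  b7←b4: walk b4→b2→b1 to b0
  b7←b5: walk b5→b3 to b0
  DF(b0)=∅
  DF(b1)={b3,b7}
  DF(b2)={b6,b7}
  DF(b3)={b7}
  DF(b4)={b6,b7}
  DF(b5)={b7}
  DF(b6)=∅
  DF(b7)=∅
  DF(b8)=∅

φ for y: defs {b0,b2,b6,b7}
  DF⁺ = {b6,b7}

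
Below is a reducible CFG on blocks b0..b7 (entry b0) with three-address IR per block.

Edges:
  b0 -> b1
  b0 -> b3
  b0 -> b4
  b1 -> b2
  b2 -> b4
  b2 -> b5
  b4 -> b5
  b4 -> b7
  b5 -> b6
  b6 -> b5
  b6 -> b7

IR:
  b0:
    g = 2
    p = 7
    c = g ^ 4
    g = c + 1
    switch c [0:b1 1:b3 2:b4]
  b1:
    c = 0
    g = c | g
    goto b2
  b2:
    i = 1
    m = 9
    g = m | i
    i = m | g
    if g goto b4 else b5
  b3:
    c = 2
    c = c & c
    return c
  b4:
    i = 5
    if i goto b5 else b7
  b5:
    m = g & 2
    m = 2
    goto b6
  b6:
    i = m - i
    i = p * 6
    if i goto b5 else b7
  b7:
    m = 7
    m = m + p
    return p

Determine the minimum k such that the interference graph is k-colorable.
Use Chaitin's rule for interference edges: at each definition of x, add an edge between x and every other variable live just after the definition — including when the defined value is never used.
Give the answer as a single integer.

Block summaries:
  b0: def={c,g,p} ue=∅
  b1: def={c,g} ue={g}
  b2: def={g,i,m} ue=∅
  b3: def={c} ue=∅
  b4: def={i} ue=∅
  b5: def={m} ue={g}
  b6: def={i} ue={i,m,p}
  b7: def={m} ue={p}

Liveness:
  live b0: ∅→{g,p}
  live b1: {g,p}→{p}
  live b2: {p}→{g,i,p}
  live b3: ∅→∅
  live b4: {g,p}→{g,i,p}
  live b5: {g,i,p}→{g,i,m,p}
  live b6: {g,i,m,p}→{g,i,p}
  live b7: {p}→∅

Conflict graph:
  c↔{g,p}
  g↔{c,i,m,p}
  i↔{g,m,p}
  m↔{g,i,p}
  p↔{c,g,i,m}

Registers:
  lower bound: {g,i,m,p} mutually conflict ⇒ χ ≥ 4
  4-colouring: R0={g}  R1={p}  R2={c,i}  R3={m}
  χ = 4

Answer: 4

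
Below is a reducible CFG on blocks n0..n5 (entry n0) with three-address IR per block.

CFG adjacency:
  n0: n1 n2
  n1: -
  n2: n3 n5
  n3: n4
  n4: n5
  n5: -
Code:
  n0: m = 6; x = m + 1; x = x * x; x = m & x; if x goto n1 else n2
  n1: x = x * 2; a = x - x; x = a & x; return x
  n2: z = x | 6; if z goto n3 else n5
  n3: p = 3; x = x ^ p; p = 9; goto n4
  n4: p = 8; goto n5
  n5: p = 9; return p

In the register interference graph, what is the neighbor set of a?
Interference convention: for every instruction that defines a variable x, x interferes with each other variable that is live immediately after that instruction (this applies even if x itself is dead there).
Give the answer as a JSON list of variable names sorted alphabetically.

Answer: ["x"]

Derivation:
Block summaries:
  n0: {m,x} / ∅
  n1: {a,x} / {x}
  n2: {z} / {x}
  n3: {p,x} / {x}
  n4: {p} / ∅
  n5: {p} / ∅

Live sets:
  n0 li=∅ lo={x}
  n1 li={x} lo=∅
  n2 li={x} lo={x}
  n3 li={x} lo=∅
  n4 li=∅ lo=∅
  n5 li=∅ lo=∅

Conflict graph:
  a: {x}
  m: {x}
  p: {x}
  x: {a,m,p,z}
  z: {x}

N(a) = ["x"]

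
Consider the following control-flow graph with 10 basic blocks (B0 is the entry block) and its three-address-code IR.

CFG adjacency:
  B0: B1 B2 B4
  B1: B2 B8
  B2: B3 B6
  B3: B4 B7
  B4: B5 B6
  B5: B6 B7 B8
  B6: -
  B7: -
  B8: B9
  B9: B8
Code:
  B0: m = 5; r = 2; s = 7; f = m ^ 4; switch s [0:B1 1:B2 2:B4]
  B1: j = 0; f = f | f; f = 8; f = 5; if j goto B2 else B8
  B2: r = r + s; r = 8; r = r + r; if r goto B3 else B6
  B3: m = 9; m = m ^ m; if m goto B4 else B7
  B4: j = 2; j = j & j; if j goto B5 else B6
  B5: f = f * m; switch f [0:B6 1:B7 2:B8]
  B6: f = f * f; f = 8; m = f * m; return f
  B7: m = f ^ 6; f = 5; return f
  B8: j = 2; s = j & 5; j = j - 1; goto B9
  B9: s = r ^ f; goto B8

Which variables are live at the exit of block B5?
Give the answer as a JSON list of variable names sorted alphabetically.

def/use:
  B0: def={f,m,r,s} ue=∅
  B1: def={f,j} ue={f}
  B2: def={r} ue={r,s}
  B3: def={m} ue=∅
  B4: def={j} ue=∅
  B5: def={f} ue={f,m}
  B6: def={f,m} ue={f,m}
  B7: def={f,m} ue={f}
  B8: def={j,s} ue=∅
  B9: def={s} ue={f,r}

Liveness:
  live B0: ∅→{f,m,r,s}
  live B1: {f,m,r,s}→{f,m,r,s}
  live B2: {f,m,r,s}→{f,m,r}
  live B3: {f,r}→{f,m,r}
  live B4: {f,m,r}→{f,m,r}
  live B5: {f,m,r}→{f,m,r}
  live B6: {f,m}→∅
  live B7: {f}→∅
  live B8: {f,r}→{f,r}
  live B9: {f,r}→{f,r}

live-out(B5) = ["f", "m", "r"]

Answer: ["f", "m", "r"]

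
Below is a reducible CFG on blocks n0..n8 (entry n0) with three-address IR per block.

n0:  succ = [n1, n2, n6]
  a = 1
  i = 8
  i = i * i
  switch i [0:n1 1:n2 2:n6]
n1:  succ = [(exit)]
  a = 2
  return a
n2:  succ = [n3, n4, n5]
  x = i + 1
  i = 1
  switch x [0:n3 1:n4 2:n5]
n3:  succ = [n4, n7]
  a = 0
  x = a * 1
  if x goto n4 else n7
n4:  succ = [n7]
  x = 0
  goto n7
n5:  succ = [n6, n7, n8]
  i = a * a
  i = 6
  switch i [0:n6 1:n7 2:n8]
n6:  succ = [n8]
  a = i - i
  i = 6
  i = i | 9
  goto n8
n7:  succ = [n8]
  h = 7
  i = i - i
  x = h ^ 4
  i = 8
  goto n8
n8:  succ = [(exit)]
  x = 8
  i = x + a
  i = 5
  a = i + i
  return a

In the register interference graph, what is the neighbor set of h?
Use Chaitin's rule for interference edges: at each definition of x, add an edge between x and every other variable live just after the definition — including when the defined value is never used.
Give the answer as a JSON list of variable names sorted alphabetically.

Block summaries:
  n0: {a,i} / ∅
  n1: {a} / ∅
  n2: {i,x} / {i}
  n3: {a,x} / ∅
  n4: {x} / ∅
  n5: {i} / {a}
  n6: {a,i} / {i}
  n7: {h,i,x} / {i}
  n8: {a,i,x} / {a}

Liveness:
  n0: in=∅ out={a,i}
  n1: in=∅ out=∅
  n2: in={a,i} out={a,i}
  n3: in={i} out={a,i}
  n4: in={a,i} out={a,i}
  n5: in={a} out={a,i}
  n6: in={i} out={a}
  n7: in={a,i} out={a}
  n8: in={a} out=∅

Conflict graph:
  a: {h,i,x}
  h: {a,i}
  i: {a,h,x}
  x: {a,i}

N(h) = ["a", "i"]

Answer: ["a", "i"]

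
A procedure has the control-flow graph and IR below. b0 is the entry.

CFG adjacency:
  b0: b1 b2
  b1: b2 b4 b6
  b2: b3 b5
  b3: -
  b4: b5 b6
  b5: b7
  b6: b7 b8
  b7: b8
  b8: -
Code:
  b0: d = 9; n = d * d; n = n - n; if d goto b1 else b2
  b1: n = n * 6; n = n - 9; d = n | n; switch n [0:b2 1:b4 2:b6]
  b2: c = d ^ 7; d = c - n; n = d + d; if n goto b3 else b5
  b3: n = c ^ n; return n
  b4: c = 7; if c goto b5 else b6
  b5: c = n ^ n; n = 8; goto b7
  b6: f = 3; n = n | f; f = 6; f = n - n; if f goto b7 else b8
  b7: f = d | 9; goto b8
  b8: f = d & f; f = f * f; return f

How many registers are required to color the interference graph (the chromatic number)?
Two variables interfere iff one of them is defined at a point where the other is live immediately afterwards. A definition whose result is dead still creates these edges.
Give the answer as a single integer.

Per-block:
  b0 def {d,n} use ∅
  b1 def {d,n} use {n}
  b2 def {c,d,n} use {d,n}
  b3 def {n} use {c,n}
  b4 def {c} use ∅
  b5 def {c,n} use {n}
  b6 def {f,n} use {n}
  b7 def {f} use {d}
  b8 def {f} use {d,f}

Liveness:
  b0 li=∅ lo={d,n}
  b1 li={n} lo={d,n}
  b2 li={d,n} lo={c,d,n}
  b3 li={c,n} lo=∅
  b4 li={d,n} lo={d,n}
  b5 li={d,n} lo={d}
  b6 li={d,n} lo={d,f}
  b7 li={d} lo={d,f}
  b8 li={d,f} lo=∅

Interference:
  c — {d,n}
  d — {c,f,n}
  f — {d,n}
  n — {c,d,f}

Registers:
  {c,d,n} pairwise interfere (3-clique) ⇒ χ ≥ 3
  assign c→r2 d→r0 f→r2 n→r1 — no edge inside a register ⇒ χ ≤ 3
  χ = 3

Answer: 3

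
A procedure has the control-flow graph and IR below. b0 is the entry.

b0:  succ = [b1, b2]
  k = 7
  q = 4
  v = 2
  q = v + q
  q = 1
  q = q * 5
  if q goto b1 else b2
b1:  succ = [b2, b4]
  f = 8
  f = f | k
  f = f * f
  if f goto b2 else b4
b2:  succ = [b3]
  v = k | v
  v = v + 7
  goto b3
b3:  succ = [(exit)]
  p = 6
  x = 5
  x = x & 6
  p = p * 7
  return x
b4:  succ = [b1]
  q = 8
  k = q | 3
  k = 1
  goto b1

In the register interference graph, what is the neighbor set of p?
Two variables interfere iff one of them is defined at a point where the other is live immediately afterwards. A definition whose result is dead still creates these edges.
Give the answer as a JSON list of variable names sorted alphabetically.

Block summaries:
  b0: def={k,q,v} ue=∅
  b1: def={f} ue={k}
  b2: def={v} ue={k,v}
  b3: def={p,x} ue=∅
  b4: def={k,q} ue=∅

Live sets:
  live b0: ∅→{k,v}
  live b1: {k,v}→{k,v}
  live b2: {k,v}→∅
  live b3: ∅→∅
  live b4: {v}→{k,v}

Interference:
  f — {k,v}
  k — {f,q,v}
  p — {x}
  q — {k,v}
  v — {f,k,q}
  x — {p}

N(p) = ["x"]

Answer: ["x"]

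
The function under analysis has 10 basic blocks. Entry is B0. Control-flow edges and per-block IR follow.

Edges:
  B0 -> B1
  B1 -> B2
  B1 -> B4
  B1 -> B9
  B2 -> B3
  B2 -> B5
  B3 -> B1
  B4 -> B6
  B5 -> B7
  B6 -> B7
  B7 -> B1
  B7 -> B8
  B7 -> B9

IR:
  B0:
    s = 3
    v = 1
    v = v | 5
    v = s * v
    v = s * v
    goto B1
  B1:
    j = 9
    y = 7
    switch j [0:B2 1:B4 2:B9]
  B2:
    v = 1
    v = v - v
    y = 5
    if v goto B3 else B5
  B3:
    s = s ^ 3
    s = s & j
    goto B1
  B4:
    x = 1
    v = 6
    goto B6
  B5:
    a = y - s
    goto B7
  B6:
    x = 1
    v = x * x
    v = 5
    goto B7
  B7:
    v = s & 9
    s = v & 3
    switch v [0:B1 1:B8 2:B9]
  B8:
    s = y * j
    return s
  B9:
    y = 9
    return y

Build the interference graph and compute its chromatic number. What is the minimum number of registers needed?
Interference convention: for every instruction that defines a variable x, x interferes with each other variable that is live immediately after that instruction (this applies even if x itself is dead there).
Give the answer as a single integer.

def/use:
  B0 def {s,v} use ∅
  B1 def {j,y} use ∅
  B2 def {v,y} use ∅
  B3 def {s} use {j,s}
  B4 def {v,x} use ∅
  B5 def {a} use {s,y}
  B6 def {v,x} use ∅
  B7 def {s,v} use {s}
  B8 def {s} use {j,y}
  B9 def {y} use ∅

Backward fixpoint:
  B0 li=∅ lo={s}
  B1 li={s} lo={j,s,y}
  B2 li={j,s} lo={j,s,y}
  B3 li={j,s} lo={s}
  B4 li={j,s,y} lo={j,s,y}
  B5 li={j,s,y} lo={j,s,y}
  B6 li={j,s,y} lo={j,s,y}
  B7 li={j,s,y} lo={j,s,y}
  B8 li={j,y} lo=∅
  B9 li=∅ lo=∅

Interference:
  a: {j,s,y}
  j: {a,s,v,x,y}
  s: {a,j,v,x,y}
  v: {j,s,y}
  x: {j,s,y}
  y: {a,j,s,v,x}

Colouring:
  {a,j,s,y} pairwise interfere (4-clique) ⇒ χ ≥ 4
  4-colouring: c0={j}  c1={s}  c2={y}  c3={a,v,x}
  χ = 4

Answer: 4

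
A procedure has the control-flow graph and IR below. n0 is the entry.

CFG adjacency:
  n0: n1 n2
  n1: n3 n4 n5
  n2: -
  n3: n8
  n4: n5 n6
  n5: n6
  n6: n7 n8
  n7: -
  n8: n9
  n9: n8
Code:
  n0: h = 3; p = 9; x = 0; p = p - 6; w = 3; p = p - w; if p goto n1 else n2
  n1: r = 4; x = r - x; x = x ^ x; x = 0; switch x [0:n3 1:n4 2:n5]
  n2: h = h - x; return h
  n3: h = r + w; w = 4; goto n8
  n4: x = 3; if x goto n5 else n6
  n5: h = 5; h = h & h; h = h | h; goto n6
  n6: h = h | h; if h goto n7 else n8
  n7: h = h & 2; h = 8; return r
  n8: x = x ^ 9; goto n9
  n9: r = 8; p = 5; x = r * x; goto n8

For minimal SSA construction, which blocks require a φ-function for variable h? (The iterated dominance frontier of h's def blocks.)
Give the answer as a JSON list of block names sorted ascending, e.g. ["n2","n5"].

idom tree: n1←n0 n2←n0 n3←n1 n4←n1 n5←n1 n6←n1 n7←n6 n8←n1 n9←n8
Dom∩ at merges:
  n5: preds {n1,n4}: {n0,n1} ∩ {n0,n1,n4} = {n0,n1}; idom=n1
  n6: preds {n4,n5}: {n0,n1,n4} ∩ {n0,n1,n5} = {n0,n1}; idom=n1
  n8: preds {n3,n6,n9}: {n0,n1,n3} ∩ {n0,n1,n6} ∩ {n0,n1,n8,n9} = {n0,n1}; idom=n1

Frontier:
  n5←n1: walk · to n1
  n5←n4: walk n4 to n1
  n6←n4: walk n4 to n1
  n6←n5: walk n5 to n1
  n8←n3: walk n3 to n1
  n8←n6: walk n6 to n1
  n8←n9: walk n9→n8 to n1
  n0 → ∅
  n1 → ∅
  n2 → ∅
  n3 → {n8}
  n4 → {n5,n6}
  n5 → {n6}
  n6 → {n8}
  n7 → ∅
  n8 → {n8}
  n9 → {n8}

φ for h: defs {n0,n2,n3,n5,n6,n7}
  DF⁺ = {n6,n8}

Answer: ["n6", "n8"]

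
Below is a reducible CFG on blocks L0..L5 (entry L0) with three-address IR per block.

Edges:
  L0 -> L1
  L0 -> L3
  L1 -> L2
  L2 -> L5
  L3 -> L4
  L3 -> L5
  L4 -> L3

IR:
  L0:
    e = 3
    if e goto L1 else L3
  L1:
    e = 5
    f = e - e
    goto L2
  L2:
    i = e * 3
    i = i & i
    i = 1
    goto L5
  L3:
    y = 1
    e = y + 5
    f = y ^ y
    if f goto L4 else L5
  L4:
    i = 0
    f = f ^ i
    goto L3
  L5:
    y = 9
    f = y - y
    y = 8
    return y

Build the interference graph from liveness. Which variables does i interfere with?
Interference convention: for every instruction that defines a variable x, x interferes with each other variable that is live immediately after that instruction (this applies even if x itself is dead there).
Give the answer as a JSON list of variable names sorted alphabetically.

def/use:
  L0: def={e} ue=∅
  L1: def={e,f} ue=∅
  L2: def={i} ue={e}
  L3: def={e,f,y} ue=∅
  L4: def={f,i} ue={f}
  L5: def={f,y} ue=∅

Live sets:
  L0 li=∅ lo=∅
  L1 li=∅ lo={e}
  L2 li={e} lo=∅
  L3 li=∅ lo={f}
  L4 li={f} lo=∅
  L5 li=∅ lo=∅

Interfere edges:
  e↔{f,y}
  f↔{e,i}
  i↔{f}
  y↔{e}

N(i) = ["f"]

Answer: ["f"]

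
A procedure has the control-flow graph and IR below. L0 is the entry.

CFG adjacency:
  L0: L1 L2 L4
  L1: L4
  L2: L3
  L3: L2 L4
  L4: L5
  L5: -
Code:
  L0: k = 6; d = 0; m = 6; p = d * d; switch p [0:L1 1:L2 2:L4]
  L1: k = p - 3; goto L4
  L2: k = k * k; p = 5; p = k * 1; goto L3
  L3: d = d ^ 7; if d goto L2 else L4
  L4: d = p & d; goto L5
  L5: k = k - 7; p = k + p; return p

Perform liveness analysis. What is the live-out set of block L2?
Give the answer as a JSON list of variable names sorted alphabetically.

Block summaries:
  L0 def {d,k,m,p} use ∅
  L1 def {k} use {p}
  L2 def {k,p} use {k}
  L3 def {d} use {d}
  L4 def {d} use {d,p}
  L5 def {k,p} use {k,p}

Liveness:
  L0 li=∅ lo={d,k,p}
  L1 li={d,p} lo={d,k,p}
  L2 li={d,k} lo={d,k,p}
  L3 li={d,k,p} lo={d,k,p}
  L4 li={d,k,p} lo={k,p}
  L5 li={k,p} lo=∅

live-out(L2) = ["d", "k", "p"]

Answer: ["d", "k", "p"]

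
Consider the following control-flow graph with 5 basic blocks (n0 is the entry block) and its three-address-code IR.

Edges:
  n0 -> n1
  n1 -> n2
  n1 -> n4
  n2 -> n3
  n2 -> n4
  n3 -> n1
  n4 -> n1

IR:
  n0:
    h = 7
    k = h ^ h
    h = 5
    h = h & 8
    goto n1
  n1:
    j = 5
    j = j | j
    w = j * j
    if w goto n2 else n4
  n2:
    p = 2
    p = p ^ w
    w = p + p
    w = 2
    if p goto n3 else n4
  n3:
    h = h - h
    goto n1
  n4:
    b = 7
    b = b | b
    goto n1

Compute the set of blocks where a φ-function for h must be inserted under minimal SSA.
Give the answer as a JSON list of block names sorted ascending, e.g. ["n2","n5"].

idom tree: n1←n0 n2←n1 n3←n2 n4←n1
Dom at joins:
  n1: preds {n0,n3,n4}: {n0} ∩ {n0,n1,n2,n3} ∩ {n0,n1,n4} = {n0}; idom=n0
  n4: preds {n1,n2}: {n0,n1} ∩ {n0,n1,n2} = {n0,n1}; idom=n1

DF derivation:
  n1←n0: walk · to n0
  n1←n3: walk n3→n2→n1 to n0
  n1←n4: walk n4→n1 to n0
  n4←n1: walk · to n1
  n4←n2: walk n2 to n1
  n0: DF=∅
  n1: DF={n1}
  n2: DF={n1,n4}
  n3: DF={n1}
  n4: DF={n1}

φ for h: defs {n0,n3}
  DF⁺ = {n1}

Answer: ["n1"]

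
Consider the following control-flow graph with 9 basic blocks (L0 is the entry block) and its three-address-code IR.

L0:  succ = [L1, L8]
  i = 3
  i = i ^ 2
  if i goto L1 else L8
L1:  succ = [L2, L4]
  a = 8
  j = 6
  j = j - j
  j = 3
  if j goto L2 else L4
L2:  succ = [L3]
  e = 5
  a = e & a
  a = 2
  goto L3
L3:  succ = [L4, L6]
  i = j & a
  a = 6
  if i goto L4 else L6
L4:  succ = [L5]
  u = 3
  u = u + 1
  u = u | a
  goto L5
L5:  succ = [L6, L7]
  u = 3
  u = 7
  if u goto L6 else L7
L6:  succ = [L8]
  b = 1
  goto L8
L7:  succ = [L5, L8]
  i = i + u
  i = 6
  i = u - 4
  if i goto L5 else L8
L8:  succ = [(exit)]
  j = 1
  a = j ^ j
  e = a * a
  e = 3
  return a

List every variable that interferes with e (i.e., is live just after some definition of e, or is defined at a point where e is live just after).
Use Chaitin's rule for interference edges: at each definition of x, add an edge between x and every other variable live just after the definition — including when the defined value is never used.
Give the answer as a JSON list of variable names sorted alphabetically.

def/use:
  L0: {i} / ∅
  L1: {a,j} / ∅
  L2: {a,e} / {a}
  L3: {a,i} / {a,j}
  L4: {u} / {a}
  L5: {u} / ∅
  L6: {b} / ∅
  L7: {i} / {i,u}
  L8: {a,e,j} / ∅

Backward fixpoint:
  live L0: ∅→{i}
  live L1: {i}→{a,i,j}
  live L2: {a,j}→{a,j}
  live L3: {a,j}→{a,i}
  live L4: {a,i}→{i}
  live L5: {i}→{i,u}
  live L6: ∅→∅
  live L7: {i,u}→{i}
  live L8: ∅→∅

Conflict graph:
  a — {e,i,j,u}
  b — ∅
  e — {a,j}
  i — {a,j,u}
  j — {a,e,i}
  u — {a,i}

N(e) = ["a", "j"]

Answer: ["a", "j"]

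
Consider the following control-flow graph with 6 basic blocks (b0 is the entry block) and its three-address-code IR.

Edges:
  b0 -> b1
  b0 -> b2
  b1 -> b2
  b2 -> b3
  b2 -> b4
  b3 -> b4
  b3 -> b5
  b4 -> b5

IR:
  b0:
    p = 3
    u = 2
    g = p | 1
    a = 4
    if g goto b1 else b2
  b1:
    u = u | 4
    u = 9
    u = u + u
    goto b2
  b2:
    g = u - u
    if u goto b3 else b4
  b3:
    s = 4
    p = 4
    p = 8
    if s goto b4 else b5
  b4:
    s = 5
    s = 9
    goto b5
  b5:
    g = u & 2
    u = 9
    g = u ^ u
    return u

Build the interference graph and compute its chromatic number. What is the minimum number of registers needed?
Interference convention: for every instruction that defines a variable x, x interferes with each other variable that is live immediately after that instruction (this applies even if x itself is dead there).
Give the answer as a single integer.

Answer: 3

Derivation:
Per-block:
  b0: def={a,g,p,u} ue=∅
  b1: def={u} ue={u}
  b2: def={g} ue={u}
  b3: def={p,s} ue=∅
  b4: def={s} ue=∅
  b5: def={g,u} ue={u}

Liveness:
  live b0: ∅→{u}
  live b1: {u}→{u}
  live b2: {u}→{u}
  live b3: {u}→{u}
  live b4: {u}→{u}
  live b5: {u}→∅

Interference:
  a — {g,u}
  g — {a,u}
  p — {s,u}
  s — {p,u}
  u — {a,g,p,s}

Colouring:
  clique {a,g,u} ⇒ need ≥ 3
  assign a→r1 g→r2 p→r1 s→r2 u→r0 — no edge inside a register ⇒ χ ≤ 3
  χ = 3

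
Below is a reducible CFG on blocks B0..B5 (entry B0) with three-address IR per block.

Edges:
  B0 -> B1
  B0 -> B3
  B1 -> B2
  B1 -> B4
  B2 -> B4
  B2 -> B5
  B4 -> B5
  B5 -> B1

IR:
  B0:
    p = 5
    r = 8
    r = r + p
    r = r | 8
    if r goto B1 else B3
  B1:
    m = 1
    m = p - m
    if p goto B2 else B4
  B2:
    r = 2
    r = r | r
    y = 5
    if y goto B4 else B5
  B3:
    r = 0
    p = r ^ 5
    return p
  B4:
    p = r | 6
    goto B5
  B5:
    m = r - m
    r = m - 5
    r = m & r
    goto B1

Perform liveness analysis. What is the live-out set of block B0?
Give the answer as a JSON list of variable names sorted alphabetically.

def/use:
  B0: def={p,r} ue=∅
  B1: def={m} ue={p}
  B2: def={r,y} ue=∅
  B3: def={p,r} ue=∅
  B4: def={p} ue={r}
  B5: def={m,r} ue={m,r}

Live sets:
  B0: in=∅ out={p,r}
  B1: in={p,r} out={m,p,r}
  B2: in={m,p} out={m,p,r}
  B3: in=∅ out=∅
  B4: in={m,r} out={m,p,r}
  B5: in={m,p,r} out={p,r}

live-out(B0) = ["p", "r"]

Answer: ["p", "r"]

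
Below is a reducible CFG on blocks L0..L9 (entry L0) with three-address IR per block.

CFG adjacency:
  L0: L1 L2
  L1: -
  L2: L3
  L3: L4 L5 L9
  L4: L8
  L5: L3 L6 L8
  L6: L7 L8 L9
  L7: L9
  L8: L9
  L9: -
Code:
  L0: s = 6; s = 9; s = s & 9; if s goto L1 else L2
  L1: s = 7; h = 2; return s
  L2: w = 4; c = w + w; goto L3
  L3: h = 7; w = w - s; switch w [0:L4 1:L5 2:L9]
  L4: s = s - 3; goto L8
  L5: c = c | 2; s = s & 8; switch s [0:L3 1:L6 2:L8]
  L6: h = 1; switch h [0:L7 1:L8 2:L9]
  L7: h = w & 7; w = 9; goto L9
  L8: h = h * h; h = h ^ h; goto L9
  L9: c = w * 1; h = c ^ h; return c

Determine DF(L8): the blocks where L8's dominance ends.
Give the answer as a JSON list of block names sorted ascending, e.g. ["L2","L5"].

Answer: ["L9"]

Derivation:
idom tree: L1←L0 L2←L0 L3←L2 L4←L3 L5←L3 L6←L5 L7←L6 L8←L3 L9←L3
Dom at joins:
  L3: preds {L2,L5}: {L0,L2} ∩ {L0,L2,L3,L5} = {L0,L2}; idom=L2
  L8: preds {L4,L5,L6}: {L0,L2,L3,L4} ∩ {L0,L2,L3,L5} ∩ {L0,L2,L3,L5,L6} = {L0,L2,L3}; idom=L3
  L9: preds {L3,L6,L7,L8}: {L0,L2,L3} ∩ {L0,L2,L3,L5,L6} ∩ {L0,L2,L3,L5,L6,L7} ∩ {L0,L2,L3,L8} = {L0,L2,L3}; idom=L3

Frontier:
  L3←L2: walk · to L2
  L3←L5: walk L5→L3 to L2
  L8←L4: walk L4 to L3
  L8←L5: walk L5 to L3
  L8←L6: walk L6→L5 to L3
  L9←L3: walk · to L3
  L9←L6: walk L6→L5 to L3
  L9←L7: walk L7→L6→L5 to L3
  L9←L8: walk L8 to L3
  L0: DF=∅
  L1: DF=∅
  L2: DF=∅
  L3: DF={L3}
  L4: DF={L8}
  L5: DF={L3,L8,L9}
  L6: DF={L8,L9}
  L7: DF={L9}
  L8: DF={L9}
  L9: DF=∅

DF(L8) = ["L9"]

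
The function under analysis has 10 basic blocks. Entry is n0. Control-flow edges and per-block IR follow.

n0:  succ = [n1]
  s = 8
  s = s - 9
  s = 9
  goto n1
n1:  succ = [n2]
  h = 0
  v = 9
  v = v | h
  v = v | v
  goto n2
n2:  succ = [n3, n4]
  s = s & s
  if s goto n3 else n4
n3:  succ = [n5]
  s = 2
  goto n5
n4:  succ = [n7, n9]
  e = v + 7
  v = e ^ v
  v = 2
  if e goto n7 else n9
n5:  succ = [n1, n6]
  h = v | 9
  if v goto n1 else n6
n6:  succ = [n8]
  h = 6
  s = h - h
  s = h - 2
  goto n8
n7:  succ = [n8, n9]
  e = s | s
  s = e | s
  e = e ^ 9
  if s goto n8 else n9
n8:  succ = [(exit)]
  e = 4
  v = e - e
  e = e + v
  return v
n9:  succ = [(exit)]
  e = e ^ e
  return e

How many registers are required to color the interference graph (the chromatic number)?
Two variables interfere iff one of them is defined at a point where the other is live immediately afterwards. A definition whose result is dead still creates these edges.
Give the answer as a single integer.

Answer: 3

Analysis:
def/use:
  n0: def={s} ue=∅
  n1: def={h,v} ue=∅
  n2: def={s} ue={s}
  n3: def={s} ue=∅
  n4: def={e,v} ue={v}
  n5: def={h} ue={v}
  n6: def={h,s} ue=∅
  n7: def={e,s} ue={s}
  n8: def={e,v} ue=∅
  n9: def={e} ue={e}

Live sets:
  n0: in=∅ out={s}
  n1: in={s} out={s,v}
  n2: in={s,v} out={s,v}
  n3: in={v} out={s,v}
  n4: in={s,v} out={e,s}
  n5: in={s,v} out={s}
  n6: in=∅ out=∅
  n7: in={s} out={e}
  n8: in=∅ out=∅
  n9: in={e} out=∅

Interference:
  e — {s,v}
  h — {s,v}
  s — {e,h,v}
  v — {e,h,s}

Colouring:
  clique {e,s,v} ⇒ need ≥ 3
  assign e→r2 h→r2 s→r0 v→r1 — no edge inside a register ⇒ χ ≤ 3
  χ = 3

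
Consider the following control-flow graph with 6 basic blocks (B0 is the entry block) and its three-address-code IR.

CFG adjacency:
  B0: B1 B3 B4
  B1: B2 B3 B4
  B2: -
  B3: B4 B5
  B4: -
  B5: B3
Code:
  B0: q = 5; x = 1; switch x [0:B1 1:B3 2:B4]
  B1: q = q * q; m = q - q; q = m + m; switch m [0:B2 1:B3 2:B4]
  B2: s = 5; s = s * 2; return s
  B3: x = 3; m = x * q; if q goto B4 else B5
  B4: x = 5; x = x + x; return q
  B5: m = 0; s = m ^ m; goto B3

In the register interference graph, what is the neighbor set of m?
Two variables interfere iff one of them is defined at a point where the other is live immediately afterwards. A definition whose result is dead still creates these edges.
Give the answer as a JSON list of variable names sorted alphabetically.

Per-block:
  B0: {q,x} / ∅
  B1: {m,q} / {q}
  B2: {s} / ∅
  B3: {m,x} / {q}
  B4: {x} / {q}
  B5: {m,s} / ∅

Backward fixpoint:
  live B0: ∅→{q}
  live B1: {q}→{q}
  live B2: ∅→∅
  live B3: {q}→{q}
  live B4: {q}→∅
  live B5: {q}→{q}

Conflict graph:
  m↔{q}
  q↔{m,s,x}
  s↔{q}
  x↔{q}

N(m) = ["q"]

Answer: ["q"]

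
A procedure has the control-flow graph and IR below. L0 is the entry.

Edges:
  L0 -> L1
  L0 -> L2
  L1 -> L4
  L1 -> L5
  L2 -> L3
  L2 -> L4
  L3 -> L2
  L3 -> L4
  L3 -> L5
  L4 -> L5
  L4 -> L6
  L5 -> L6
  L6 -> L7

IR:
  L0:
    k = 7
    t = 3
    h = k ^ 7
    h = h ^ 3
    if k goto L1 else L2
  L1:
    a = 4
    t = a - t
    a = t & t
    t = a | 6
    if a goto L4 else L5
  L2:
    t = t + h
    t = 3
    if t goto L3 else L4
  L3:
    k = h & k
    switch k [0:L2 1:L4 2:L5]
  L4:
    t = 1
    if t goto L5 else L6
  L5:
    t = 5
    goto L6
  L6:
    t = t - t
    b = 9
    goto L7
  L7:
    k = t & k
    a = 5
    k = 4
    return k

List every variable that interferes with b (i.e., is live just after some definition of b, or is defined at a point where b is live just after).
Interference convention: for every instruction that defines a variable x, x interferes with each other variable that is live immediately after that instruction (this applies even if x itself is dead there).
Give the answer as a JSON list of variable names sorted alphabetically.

Per-block:
  L0: {h,k,t} / ∅
  L1: {a,t} / {t}
  L2: {t} / {h,t}
  L3: {k} / {h,k}
  L4: {t} / ∅
  L5: {t} / ∅
  L6: {b,t} / {t}
  L7: {a,k} / {k,t}

Live sets:
  L0: in=∅ out={h,k,t}
  L1: in={k,t} out={k}
  L2: in={h,k,t} out={h,k,t}
  L3: in={h,k,t} out={h,k,t}
  L4: in={k} out={k,t}
  L5: in={k} out={k,t}
  L6: in={k,t} out={k,t}
  L7: in={k,t} out=∅

Interference:
  a↔{k,t}
  b↔{k,t}
  h↔{k,t}
  k↔{a,b,h,t}
  t↔{a,b,h,k}

N(b) = ["k", "t"]

Answer: ["k", "t"]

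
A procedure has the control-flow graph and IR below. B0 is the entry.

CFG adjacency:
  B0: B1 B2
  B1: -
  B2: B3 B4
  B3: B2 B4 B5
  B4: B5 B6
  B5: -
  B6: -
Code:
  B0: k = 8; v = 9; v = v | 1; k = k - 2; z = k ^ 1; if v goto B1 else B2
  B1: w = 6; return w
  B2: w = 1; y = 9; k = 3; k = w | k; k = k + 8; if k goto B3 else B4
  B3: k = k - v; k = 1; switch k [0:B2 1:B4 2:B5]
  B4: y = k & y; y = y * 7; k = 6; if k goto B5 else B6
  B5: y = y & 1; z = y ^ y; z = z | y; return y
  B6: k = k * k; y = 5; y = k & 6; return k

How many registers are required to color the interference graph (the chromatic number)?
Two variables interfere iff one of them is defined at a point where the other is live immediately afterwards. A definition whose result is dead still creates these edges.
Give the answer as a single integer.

Block summaries:
  B0: def={k,v,z} ue=∅
  B1: def={w} ue=∅
  B2: def={k,w,y} ue=∅
  B3: def={k} ue={k,v}
  B4: def={k,y} ue={k,y}
  B5: def={y,z} ue={y}
  B6: def={k,y} ue={k}

Liveness:
  live B0: ∅→{v}
  live B1: ∅→∅
  live B2: {v}→{k,v,y}
  live B3: {k,v,y}→{k,v,y}
  live B4: {k,y}→{k,y}
  live B5: {y}→∅
  live B6: {k}→∅

Interference:
  k: {v,w,y}
  v: {k,w,y,z}
  w: {k,v,y}
  y: {k,v,w,z}
  z: {v,y}

Chromatic number:
  lower bound: {k,v,w,y} mutually conflict ⇒ χ ≥ 4
  assign k→r2 v→r0 w→r3 y→r1 z→r2 — no edge inside a register ⇒ χ ≤ 4
  χ = 4

Answer: 4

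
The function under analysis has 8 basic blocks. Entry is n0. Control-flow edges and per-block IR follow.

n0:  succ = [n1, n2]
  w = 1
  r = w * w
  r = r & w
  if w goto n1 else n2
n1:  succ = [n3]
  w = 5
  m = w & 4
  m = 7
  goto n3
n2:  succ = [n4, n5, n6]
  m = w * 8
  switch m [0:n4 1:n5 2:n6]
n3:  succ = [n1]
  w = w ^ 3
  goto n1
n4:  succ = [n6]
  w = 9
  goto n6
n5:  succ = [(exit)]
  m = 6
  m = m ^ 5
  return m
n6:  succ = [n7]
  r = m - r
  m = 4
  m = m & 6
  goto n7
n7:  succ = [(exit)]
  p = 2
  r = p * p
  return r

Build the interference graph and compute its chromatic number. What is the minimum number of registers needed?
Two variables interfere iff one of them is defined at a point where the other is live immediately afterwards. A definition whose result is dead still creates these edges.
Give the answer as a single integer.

def/use:
  n0: {r,w} / ∅
  n1: {m,w} / ∅
  n2: {m} / {w}
  n3: {w} / {w}
  n4: {w} / ∅
  n5: {m} / ∅
  n6: {m,r} / {m,r}
  n7: {p,r} / ∅

Backward fixpoint:
  n0 li=∅ lo={r,w}
  n1 li=∅ lo={w}
  n2 li={r,w} lo={m,r}
  n3 li={w} lo=∅
  n4 li={m,r} lo={m,r}
  n5 li=∅ lo=∅
  n6 li={m,r} lo=∅
  n7 li=∅ lo=∅

Interfere edges:
  m — {r,w}
  p — ∅
  r — {m,w}
  w — {m,r}

Chromatic number:
  {m,r,w} pairwise interfere (3-clique) ⇒ χ ≥ 3
  assign m→c0 p→c0 r→c1 w→c2 — no edge inside a register ⇒ χ ≤ 3
  χ = 3

Answer: 3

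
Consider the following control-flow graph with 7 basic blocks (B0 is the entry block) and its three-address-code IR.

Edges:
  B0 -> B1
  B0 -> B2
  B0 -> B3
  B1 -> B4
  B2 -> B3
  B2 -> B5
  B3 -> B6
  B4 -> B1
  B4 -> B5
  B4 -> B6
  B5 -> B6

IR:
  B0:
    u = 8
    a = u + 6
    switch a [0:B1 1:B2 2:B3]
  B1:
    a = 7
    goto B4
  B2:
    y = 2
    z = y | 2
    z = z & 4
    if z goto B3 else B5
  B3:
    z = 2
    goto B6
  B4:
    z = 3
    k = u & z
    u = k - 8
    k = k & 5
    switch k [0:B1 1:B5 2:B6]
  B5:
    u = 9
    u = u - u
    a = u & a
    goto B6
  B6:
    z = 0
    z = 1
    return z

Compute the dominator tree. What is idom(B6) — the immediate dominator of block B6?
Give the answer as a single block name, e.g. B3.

Answer: B0

Analysis:
idom tree: B1←B0 B2←B0 B3←B0 B4←B1 B5←B0 B6←B0
Join-block Dom:
  B1: preds {B0,B4}: {B0} ∩ {B0,B1,B4} = {B0}; idom=B0
  B3: preds {B0,B2}: {B0} ∩ {B0,B2} = {B0}; idom=B0
  B5: preds {B2,B4}: {B0,B2} ∩ {B0,B1,B4} = {B0}; idom=B0
  B6: preds {B3,B4,B5}: {B0,B3} ∩ {B0,B1,B4} ∩ {B0,B5} = {B0}; idom=B0

idom(B6) = B0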